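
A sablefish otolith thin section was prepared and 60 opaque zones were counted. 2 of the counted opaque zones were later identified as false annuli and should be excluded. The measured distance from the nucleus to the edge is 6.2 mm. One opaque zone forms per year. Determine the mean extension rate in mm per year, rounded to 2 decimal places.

0.11 mm per year

Correcting the raw count gives 60 − 2 = 58 true opaque zones.
Mean rate = 6.2 mm / 58 years ≈ 0.11 mm per year.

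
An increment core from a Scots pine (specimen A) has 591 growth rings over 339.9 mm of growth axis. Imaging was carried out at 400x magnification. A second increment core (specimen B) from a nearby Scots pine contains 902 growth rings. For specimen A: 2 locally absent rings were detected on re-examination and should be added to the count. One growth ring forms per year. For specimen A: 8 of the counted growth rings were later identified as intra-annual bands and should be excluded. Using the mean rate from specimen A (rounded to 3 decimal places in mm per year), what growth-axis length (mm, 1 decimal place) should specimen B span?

524.1 mm

Specimen A: adjusted count: 591 − 8 + 2 = 585 growth rings.
A: 339.9 mm over 585 years gives 339.9 / 585 ≈ 0.581 mm per year.
Length of B = 0.581 × 902 = 524.1 mm.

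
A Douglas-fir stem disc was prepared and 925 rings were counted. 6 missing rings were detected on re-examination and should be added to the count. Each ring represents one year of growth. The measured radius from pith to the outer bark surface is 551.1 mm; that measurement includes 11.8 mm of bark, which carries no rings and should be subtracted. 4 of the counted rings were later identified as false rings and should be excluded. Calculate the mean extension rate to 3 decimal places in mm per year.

Correcting the raw count gives 925 − 4 + 6 = 927 true rings.
Removing the 11.8 mm offcut leaves 551.1 − 11.8 = 539.3 mm.
Extension rate ≈ 539.3 / 927 = 0.582 mm per year.

0.582 mm per year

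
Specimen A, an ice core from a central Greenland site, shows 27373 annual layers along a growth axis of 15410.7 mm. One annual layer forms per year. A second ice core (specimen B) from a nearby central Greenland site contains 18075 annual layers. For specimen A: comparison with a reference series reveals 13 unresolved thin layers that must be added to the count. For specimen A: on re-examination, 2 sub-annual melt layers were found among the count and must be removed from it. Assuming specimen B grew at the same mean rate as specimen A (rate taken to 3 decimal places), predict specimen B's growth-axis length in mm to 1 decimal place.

10176.2 mm

Specimen A: adjusted count: 27373 − 2 + 13 = 27384 annual layers.
A: Extension rate ≈ 15410.7 / 27384 = 0.563 mm/yr.
Length of B = 0.563 × 18075 = 10176.2 mm.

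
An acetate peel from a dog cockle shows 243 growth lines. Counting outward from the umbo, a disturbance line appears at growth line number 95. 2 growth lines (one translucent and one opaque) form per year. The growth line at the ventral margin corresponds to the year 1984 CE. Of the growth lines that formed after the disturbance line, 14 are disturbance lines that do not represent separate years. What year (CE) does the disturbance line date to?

Between growth line 95 and the ventral margin there are 243 − 95 = 148 growth lines.
148 − 14 false = 134 true growth lines after the disturbance line.
134 growth lines at 2 per year is 134 / 2 = 67 years.
1984 − 67 = 1917 CE.

1917 CE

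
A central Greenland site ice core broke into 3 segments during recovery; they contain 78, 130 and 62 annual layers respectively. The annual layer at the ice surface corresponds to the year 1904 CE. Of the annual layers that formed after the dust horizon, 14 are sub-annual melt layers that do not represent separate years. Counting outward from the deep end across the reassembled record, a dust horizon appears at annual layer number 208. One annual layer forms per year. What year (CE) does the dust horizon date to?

Total annual layers = 78 + 130 + 62 = 270.
270 − 208 = 62 annual layers lie beyond the dust horizon toward the ice surface.
62 − 14 false = 48 true annual layers after the dust horizon.
Counting back 48 years from 1904 CE places the dust horizon in 1904 − 48 = 1856 CE.

1856 CE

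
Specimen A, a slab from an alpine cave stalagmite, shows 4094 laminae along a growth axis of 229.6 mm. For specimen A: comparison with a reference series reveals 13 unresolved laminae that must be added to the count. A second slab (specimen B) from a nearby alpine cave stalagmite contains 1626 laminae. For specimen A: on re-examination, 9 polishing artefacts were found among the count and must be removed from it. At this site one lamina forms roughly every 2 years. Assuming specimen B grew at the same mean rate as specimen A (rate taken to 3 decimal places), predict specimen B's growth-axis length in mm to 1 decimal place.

91.1 mm

Specimen A: correcting the raw count gives 4094 − 9 + 13 = 4098 true laminae.
Specimen A: at 2 years per lamina, 4098 × 2 = 8196 years.
A: Mean rate = 229.6 mm / 8196 years ≈ 0.028 mm/year.
Specimen B: at 2 years per lamina, 1626 × 2 = 3252 years. For B, 0.028 mm/year × 3252 years = 91.1 mm.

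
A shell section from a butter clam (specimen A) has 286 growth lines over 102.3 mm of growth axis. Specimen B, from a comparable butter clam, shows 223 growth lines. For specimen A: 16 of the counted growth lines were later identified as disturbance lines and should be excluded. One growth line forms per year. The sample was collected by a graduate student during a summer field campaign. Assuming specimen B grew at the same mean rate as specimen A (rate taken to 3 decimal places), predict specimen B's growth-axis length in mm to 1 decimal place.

Specimen A: after corrections the count is 286 − 16 = 270 growth lines.
A: 102.3 mm over 270 years gives 102.3 / 270 ≈ 0.379 mm/year.
For B, 0.379 mm/year × 223 years = 84.5 mm.

84.5 mm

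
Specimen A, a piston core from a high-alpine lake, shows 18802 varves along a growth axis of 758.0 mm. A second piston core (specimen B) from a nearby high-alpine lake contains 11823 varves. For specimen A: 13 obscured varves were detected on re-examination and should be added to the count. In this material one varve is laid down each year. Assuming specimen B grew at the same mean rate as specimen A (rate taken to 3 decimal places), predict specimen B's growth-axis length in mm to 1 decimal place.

472.9 mm

Specimen A: true varve count = 18802 + 13 = 18815.
A: Extension rate ≈ 758.0 / 18815 = 0.040 mm/year.
B's length ≈ 0.040 × 11823 = 472.9 mm.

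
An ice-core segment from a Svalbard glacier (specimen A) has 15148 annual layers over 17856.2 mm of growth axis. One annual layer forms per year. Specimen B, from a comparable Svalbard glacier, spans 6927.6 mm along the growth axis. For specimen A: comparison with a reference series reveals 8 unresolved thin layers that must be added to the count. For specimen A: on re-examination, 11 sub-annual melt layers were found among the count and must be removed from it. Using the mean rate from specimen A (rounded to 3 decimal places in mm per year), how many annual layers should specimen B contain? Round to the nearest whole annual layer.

5876 annual layers

Specimen A: correcting the raw count gives 15148 − 11 + 8 = 15145 true annual layers.
A: Extension rate ≈ 17856.2 / 15145 = 1.179 mm/year.
Specimen B: 6927.6 mm / 1.179 mm per year = 5875.83 years ≈ 5876 annual layers.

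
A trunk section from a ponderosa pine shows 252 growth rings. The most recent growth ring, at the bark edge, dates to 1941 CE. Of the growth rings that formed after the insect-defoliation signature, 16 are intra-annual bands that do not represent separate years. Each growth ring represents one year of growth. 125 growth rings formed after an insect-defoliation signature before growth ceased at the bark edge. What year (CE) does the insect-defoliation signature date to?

1832 CE

125 growth rings post-date the insect-defoliation signature.
125 − 16 false = 109 true growth rings after the insect-defoliation signature.
The growth ring at the bark edge is 1941 CE, so the insect-defoliation signature dates to 1941 − 109 = 1832 CE.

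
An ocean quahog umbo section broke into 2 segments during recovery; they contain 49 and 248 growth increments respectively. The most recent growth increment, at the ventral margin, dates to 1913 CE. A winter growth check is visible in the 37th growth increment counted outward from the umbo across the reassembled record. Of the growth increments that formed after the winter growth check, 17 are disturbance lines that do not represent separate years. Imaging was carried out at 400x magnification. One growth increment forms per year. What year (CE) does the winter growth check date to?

1670 CE

Total growth increments = 49 + 248 = 297.
297 − 37 = 260 growth increments lie beyond the winter growth check toward the ventral margin.
260 − 17 false = 243 true growth increments after the winter growth check.
1913 − 243 = 1670 CE.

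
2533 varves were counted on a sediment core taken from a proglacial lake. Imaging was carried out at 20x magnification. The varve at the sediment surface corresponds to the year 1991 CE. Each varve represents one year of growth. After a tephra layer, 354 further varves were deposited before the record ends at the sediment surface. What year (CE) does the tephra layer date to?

1637 CE

354 varves post-date the tephra layer.
The varve at the sediment surface is 1991 CE, so the tephra layer dates to 1991 − 354 = 1637 CE.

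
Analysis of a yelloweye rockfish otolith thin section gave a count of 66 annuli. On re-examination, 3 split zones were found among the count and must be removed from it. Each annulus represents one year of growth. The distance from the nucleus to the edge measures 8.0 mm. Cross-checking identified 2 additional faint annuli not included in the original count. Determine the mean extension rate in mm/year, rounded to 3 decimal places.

Correcting the raw count gives 66 − 3 + 2 = 65 true annuli.
Mean rate = 8.0 mm / 65 years ≈ 0.123 mm/year.

0.123 mm/year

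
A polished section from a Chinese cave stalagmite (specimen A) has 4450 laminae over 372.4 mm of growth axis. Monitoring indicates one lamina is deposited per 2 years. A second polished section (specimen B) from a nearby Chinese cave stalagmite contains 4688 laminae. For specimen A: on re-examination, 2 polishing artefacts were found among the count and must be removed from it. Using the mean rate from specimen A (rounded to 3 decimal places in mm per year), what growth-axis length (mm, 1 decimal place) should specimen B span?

393.8 mm

Specimen A: adjusted count: 4450 − 2 = 4448 laminae.
Specimen A: 4448 laminae at 2 years each span 4448 × 2 = 8896 years.
A: Extension rate ≈ 372.4 / 8896 = 0.042 mm/yr.
Specimen B: at 2 years per lamina, 4688 × 2 = 9376 years. Length of B = 0.042 × 9376 = 393.8 mm.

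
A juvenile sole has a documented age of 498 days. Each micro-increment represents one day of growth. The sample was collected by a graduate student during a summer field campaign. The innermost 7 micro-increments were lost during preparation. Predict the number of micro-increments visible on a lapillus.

491 micro-increments

Expected micro-increments over 498 days: 498.
Subtracting the 7 micro-increments not captured gives 498 − 7 = 491 micro-increments in the record.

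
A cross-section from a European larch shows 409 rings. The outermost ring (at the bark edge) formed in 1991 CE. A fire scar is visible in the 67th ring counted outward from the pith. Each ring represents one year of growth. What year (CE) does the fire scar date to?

The fire scar sits at ring 67 from the pith, so 409 − 67 = 342 rings formed after it.
The ring at the bark edge is 1991 CE, so the fire scar dates to 1991 − 342 = 1649 CE.

1649 CE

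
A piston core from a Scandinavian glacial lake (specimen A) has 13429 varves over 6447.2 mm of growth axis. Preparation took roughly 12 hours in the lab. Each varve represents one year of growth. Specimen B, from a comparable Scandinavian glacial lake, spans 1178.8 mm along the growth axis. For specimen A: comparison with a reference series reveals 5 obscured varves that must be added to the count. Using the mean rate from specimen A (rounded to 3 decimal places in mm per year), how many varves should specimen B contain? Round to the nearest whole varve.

2456 varves

Specimen A: true varve count = 13429 + 5 = 13434.
A: Extension rate ≈ 6447.2 / 13434 = 0.480 mm/yr.
For B, 1178.8 / 0.480 = 2455.83 years ≈ 2456 varves.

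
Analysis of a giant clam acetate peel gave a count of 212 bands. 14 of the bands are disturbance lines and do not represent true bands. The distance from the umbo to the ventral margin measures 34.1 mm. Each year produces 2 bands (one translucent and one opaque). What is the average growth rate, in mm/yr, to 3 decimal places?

0.344 mm/yr

True band count = 212 − 14 = 198.
Dividing by 2 bands per year: 198 / 2 = 99 years.
Extension rate ≈ 34.1 / 99 = 0.344 mm/yr.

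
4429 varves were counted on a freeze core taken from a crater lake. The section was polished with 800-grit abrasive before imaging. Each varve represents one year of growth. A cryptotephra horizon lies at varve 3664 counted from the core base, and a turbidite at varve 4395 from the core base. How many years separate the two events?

731 years

4395 − 3664 = 731 varves lie between the two events.
One varve per year makes the interval 731 years.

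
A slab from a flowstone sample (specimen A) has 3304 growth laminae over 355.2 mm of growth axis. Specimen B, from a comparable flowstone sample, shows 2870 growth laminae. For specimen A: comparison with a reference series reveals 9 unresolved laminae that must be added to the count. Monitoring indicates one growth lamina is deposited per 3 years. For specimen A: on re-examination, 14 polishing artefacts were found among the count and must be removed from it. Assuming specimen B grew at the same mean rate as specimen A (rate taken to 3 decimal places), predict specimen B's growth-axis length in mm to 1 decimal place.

Specimen A: true growth lamina count = 3304 − 14 + 9 = 3299.
Specimen A: multiplying by 3 years per growth lamina: 3299 × 3 = 9897 years.
A: Extension rate ≈ 355.2 / 9897 = 0.036 mm per year.
Specimen B: 2870 growth laminae at 3 years each span 2870 × 3 = 8610 years. B's length ≈ 0.036 × 8610 = 310.0 mm.

310.0 mm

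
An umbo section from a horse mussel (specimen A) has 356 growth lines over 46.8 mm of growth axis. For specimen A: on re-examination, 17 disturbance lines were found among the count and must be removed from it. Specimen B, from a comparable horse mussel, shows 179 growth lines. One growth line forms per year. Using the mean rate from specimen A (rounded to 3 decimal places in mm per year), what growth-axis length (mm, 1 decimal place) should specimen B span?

24.7 mm

Specimen A: after corrections the count is 356 − 17 = 339 growth lines.
A: Extension rate ≈ 46.8 / 339 = 0.138 mm/year.
Length of B = 0.138 × 179 = 24.7 mm.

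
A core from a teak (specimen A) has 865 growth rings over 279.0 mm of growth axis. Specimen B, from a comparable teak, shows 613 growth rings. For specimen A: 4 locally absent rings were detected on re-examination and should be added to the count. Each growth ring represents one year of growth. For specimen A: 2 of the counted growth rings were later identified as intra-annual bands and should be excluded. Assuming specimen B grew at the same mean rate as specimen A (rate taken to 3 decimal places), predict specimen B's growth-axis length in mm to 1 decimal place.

Specimen A: after corrections the count is 865 − 2 + 4 = 867 growth rings.
A: Mean rate = 279.0 mm / 867 years ≈ 0.322 mm/year.
Length of B = 0.322 × 613 = 197.4 mm.

197.4 mm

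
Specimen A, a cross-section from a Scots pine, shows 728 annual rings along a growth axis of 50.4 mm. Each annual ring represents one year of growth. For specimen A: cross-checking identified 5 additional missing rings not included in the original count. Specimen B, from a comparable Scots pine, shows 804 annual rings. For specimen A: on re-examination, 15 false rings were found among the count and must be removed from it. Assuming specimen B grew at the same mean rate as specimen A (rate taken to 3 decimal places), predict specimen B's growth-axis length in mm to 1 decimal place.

Specimen A: adjusted count: 728 − 15 + 5 = 718 annual rings.
A: Extension rate ≈ 50.4 / 718 = 0.070 mm per year.
Length of B = 0.070 × 804 = 56.3 mm.

56.3 mm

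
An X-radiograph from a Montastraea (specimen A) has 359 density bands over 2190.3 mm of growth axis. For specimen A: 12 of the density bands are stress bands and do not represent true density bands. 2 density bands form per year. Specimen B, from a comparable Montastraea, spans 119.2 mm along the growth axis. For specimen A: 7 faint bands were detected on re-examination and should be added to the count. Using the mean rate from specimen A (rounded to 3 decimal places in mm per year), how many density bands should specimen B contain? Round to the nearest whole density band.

Specimen A: correcting the raw count gives 359 − 12 + 7 = 354 true density bands.
Specimen A: dividing by 2 density bands per year: 354 / 2 = 177 years.
A: 2190.3 mm over 177 years gives 2190.3 / 177 ≈ 12.375 mm/yr.
Specimen B: 119.2 mm / 12.375 mm per year = 9.63 years; at 2 density bands per year that is 9.63 × 2 ≈ 19 density bands.

19 density bands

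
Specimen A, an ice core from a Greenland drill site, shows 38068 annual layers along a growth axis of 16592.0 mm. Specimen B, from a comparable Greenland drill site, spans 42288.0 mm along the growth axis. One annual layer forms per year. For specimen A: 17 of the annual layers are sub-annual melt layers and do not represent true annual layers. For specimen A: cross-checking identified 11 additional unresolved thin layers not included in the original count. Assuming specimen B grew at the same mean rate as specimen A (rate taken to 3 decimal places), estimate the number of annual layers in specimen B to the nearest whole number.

96991 annual layers

Specimen A: correcting the raw count gives 38068 − 17 + 11 = 38062 true annual layers.
A: 16592.0 mm over 38062 years gives 16592.0 / 38062 ≈ 0.436 mm per year.
B spans 42288.0 / 0.436 = 96990.83 years ≈ 96991 annual layers.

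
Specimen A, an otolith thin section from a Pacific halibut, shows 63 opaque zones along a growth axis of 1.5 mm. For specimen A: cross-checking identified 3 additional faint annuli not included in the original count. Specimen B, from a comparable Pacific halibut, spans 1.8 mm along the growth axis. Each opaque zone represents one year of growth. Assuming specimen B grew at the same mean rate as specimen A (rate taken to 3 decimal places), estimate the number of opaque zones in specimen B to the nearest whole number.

78 opaque zones

Specimen A: after corrections the count is 63 + 3 = 66 opaque zones.
A: 1.5 mm over 66 years gives 1.5 / 66 ≈ 0.023 mm per year.
B spans 1.8 / 0.023 = 78.26 years ≈ 78 opaque zones.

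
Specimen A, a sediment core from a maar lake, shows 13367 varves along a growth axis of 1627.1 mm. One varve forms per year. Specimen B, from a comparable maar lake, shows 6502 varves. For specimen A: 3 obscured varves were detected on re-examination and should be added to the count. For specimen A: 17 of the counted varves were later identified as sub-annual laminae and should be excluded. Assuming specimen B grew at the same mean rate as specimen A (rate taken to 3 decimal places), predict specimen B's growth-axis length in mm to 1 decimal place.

Specimen A: after corrections the count is 13367 − 17 + 3 = 13353 varves.
A: Extension rate ≈ 1627.1 / 13353 = 0.122 mm per year.
Length of B = 0.122 × 6502 = 793.2 mm.

793.2 mm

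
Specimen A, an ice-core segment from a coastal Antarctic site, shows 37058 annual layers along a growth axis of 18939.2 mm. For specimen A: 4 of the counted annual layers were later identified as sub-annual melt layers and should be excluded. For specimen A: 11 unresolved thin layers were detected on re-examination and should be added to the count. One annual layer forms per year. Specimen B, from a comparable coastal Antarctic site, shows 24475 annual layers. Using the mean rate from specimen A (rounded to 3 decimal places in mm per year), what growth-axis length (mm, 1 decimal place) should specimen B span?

Specimen A: correcting the raw count gives 37058 − 4 + 11 = 37065 true annual layers.
A: Mean rate = 18939.2 mm / 37065 years ≈ 0.511 mm/yr.
Length of B = 0.511 × 24475 = 12506.7 mm.

12506.7 mm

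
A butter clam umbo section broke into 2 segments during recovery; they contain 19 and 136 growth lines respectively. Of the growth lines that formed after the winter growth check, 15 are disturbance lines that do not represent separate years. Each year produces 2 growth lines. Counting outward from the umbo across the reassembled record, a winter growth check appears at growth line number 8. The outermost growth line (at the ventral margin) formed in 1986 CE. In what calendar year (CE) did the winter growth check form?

1920 CE

Total growth lines = 19 + 136 = 155.
Between growth line 8 and the ventral margin there are 155 − 8 = 147 growth lines.
147 − 15 false = 132 true growth lines after the winter growth check.
132 growth lines at 2 per year is 132 / 2 = 66 years.
Counting back 66 years from 1986 CE places the winter growth check in 1986 − 66 = 1920 CE.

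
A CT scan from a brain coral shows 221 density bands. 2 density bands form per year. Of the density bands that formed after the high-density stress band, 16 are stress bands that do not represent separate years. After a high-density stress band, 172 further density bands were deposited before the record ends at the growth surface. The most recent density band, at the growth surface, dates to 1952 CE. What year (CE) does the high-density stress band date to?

1874 CE

172 density bands formed after the high-density stress band.
Removing the 16 false density bands leaves 172 − 16 = 156 true density bands beyond the high-density stress band.
156 density bands at 2 per year is 156 / 2 = 78 years.
Counting back 78 years from 1952 CE places the high-density stress band in 1952 − 78 = 1874 CE.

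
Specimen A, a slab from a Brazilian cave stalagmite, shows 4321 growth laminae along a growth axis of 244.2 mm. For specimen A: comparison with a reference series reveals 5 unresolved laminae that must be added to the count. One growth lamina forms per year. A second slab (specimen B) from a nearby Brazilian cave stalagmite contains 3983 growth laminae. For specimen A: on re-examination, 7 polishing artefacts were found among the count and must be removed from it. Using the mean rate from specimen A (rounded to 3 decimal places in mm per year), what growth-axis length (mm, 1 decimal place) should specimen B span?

Specimen A: after corrections the count is 4321 − 7 + 5 = 4319 growth laminae.
A: Extension rate ≈ 244.2 / 4319 = 0.057 mm/yr.
Length of B = 0.057 × 3983 = 227.0 mm.

227.0 mm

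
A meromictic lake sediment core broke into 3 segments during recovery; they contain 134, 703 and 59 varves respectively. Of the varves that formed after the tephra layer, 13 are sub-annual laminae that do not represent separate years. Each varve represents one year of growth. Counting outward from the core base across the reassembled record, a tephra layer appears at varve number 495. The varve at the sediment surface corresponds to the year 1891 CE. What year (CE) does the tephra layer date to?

1503 CE

Total varves = 134 + 703 + 59 = 896.
Between varve 495 and the sediment surface there are 896 − 495 = 401 varves.
Excluding 13 false varves: 401 − 13 = 388.
The varve at the sediment surface is 1891 CE, so the tephra layer dates to 1891 − 388 = 1503 CE.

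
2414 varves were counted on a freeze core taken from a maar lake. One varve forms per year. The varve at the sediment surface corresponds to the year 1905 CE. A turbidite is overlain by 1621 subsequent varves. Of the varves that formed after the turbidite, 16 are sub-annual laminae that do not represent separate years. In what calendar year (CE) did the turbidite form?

There are 1621 varves younger than the turbidite.
1621 − 16 false = 1605 true varves after the turbidite.
Counting back 1605 years from 1905 CE places the turbidite in 1905 − 1605 = 300 CE.

300 CE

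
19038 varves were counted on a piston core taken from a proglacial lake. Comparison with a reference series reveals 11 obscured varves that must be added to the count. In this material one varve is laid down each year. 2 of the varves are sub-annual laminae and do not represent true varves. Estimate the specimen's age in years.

19047 years

Adjusted count: 19038 − 2 + 11 = 19047 varves.
At one varve per year, that is 19047 years.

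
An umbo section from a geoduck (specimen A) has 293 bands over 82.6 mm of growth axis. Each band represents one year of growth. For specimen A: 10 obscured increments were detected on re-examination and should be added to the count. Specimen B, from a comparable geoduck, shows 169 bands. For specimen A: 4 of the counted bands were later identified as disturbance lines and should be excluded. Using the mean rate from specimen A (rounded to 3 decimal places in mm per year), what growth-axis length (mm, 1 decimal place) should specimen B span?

46.6 mm

Specimen A: after corrections the count is 293 − 4 + 10 = 299 bands.
A: Extension rate ≈ 82.6 / 299 = 0.276 mm/year.
B's length ≈ 0.276 × 169 = 46.6 mm.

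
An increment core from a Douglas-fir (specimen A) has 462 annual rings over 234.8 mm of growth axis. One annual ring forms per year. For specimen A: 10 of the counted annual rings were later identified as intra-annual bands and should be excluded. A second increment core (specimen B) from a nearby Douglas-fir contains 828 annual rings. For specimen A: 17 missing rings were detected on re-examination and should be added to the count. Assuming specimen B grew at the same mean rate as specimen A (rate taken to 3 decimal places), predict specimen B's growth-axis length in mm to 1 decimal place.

Specimen A: correcting the raw count gives 462 − 10 + 17 = 469 true annual rings.
A: 234.8 mm over 469 years gives 234.8 / 469 ≈ 0.501 mm/year.
For B, 0.501 mm/year × 828 years = 414.8 mm.

414.8 mm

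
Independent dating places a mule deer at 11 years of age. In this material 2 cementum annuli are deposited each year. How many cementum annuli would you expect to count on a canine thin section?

With 2 cementum annuli per year, 11 years would produce 11 × 2 = 22 cementum annuli.
So 22 cementum annuli should be present.

22 cementum annuli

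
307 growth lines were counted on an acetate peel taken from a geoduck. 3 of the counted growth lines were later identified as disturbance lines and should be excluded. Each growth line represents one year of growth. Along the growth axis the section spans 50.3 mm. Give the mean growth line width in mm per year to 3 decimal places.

True growth line count = 307 − 3 = 304.
Mean rate = 50.3 mm / 304 years ≈ 0.165 mm per year.

0.165 mm per year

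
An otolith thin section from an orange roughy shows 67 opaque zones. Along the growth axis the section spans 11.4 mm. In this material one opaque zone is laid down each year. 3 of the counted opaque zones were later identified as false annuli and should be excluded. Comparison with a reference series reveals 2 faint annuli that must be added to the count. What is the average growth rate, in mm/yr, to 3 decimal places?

After corrections the count is 67 − 3 + 2 = 66 opaque zones.
Mean rate = 11.4 mm / 66 years ≈ 0.173 mm/yr.

0.173 mm/yr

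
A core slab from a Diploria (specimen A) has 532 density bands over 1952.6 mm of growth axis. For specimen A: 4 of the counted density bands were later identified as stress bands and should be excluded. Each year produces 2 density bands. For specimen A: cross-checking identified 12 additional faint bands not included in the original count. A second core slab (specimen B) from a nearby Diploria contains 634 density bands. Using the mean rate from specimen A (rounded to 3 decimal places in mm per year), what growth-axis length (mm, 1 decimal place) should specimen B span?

Specimen A: after corrections the count is 532 − 4 + 12 = 540 density bands.
Specimen A: with 2 density bands per year, 540 / 2 = 270 years.
A: Extension rate ≈ 1952.6 / 270 = 7.232 mm/yr.
Specimen B: with 2 density bands per year, 634 / 2 = 317 years. B's length ≈ 7.232 × 317 = 2292.5 mm.

2292.5 mm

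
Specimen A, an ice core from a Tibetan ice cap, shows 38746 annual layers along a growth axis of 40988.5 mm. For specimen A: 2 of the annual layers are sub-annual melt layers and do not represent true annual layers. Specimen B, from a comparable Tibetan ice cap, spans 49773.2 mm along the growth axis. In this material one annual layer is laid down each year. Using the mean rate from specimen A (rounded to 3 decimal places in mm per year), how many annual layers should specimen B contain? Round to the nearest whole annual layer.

Specimen A: adjusted count: 38746 − 2 = 38744 annual layers.
A: 40988.5 mm over 38744 years gives 40988.5 / 38744 ≈ 1.058 mm per year.
For B, 49773.2 / 1.058 = 47044.61 years ≈ 47045 annual layers.

47045 annual layers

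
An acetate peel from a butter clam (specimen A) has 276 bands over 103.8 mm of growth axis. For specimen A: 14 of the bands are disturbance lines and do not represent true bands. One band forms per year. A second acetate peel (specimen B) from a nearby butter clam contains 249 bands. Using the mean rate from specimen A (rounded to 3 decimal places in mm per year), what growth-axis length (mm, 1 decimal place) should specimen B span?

98.6 mm

Specimen A: correcting the raw count gives 276 − 14 = 262 true bands.
A: 103.8 mm over 262 years gives 103.8 / 262 ≈ 0.396 mm per year.
B's length ≈ 0.396 × 249 = 98.6 mm.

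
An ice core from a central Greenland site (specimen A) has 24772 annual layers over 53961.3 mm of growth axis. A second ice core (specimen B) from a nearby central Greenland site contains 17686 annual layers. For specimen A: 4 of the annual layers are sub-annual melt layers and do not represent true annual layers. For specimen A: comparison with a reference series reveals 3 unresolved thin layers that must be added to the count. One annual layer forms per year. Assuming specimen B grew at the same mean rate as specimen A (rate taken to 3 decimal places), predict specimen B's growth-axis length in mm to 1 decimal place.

Specimen A: true annual layer count = 24772 − 4 + 3 = 24771.
A: Extension rate ≈ 53961.3 / 24771 = 2.178 mm/year.
Length of B = 2.178 × 17686 = 38520.1 mm.

38520.1 mm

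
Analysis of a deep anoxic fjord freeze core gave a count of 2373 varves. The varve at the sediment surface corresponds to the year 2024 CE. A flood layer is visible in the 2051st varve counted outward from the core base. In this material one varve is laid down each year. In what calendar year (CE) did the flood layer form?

1702 CE

2373 − 2051 = 322 varves lie beyond the flood layer toward the sediment surface.
2024 − 322 = 1702 CE.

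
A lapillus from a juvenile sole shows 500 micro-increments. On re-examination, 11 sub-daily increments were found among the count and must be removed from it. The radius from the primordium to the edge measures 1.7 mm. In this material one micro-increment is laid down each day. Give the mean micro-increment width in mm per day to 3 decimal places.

0.003 mm per day

Adjusted count: 500 − 11 = 489 micro-increments.
Mean rate = 1.7 mm / 489 days ≈ 0.003 mm per day.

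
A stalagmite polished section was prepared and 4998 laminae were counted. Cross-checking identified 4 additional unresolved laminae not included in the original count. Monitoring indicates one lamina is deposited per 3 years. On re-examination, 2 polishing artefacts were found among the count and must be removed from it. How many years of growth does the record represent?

After corrections the count is 4998 − 2 + 4 = 5000 laminae.
At 3 years per lamina, 5000 × 3 = 15000 years.

15000 years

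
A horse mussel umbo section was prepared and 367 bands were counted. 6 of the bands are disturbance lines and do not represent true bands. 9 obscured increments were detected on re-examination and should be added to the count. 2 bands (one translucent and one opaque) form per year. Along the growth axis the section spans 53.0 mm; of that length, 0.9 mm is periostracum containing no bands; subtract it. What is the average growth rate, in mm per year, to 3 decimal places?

0.282 mm per year

True band count = 367 − 6 + 9 = 370.
Dividing by 2 bands per year: 370 / 2 = 185 years.
Net length = 53.0 − 0.9 = 52.1 mm.
Extension rate ≈ 52.1 / 185 = 0.282 mm per year.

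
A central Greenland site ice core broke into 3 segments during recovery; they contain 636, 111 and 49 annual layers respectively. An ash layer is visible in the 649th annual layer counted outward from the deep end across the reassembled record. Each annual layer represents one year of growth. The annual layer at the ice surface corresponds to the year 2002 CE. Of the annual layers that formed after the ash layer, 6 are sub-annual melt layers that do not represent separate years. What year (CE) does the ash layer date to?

Total annual layers = 636 + 111 + 49 = 796.
The ash layer sits at annual layer 649 from the deep end, so 796 − 649 = 147 annual layers formed after it.
147 − 6 false = 141 true annual layers after the ash layer.
Counting back 141 years from 2002 CE places the ash layer in 2002 − 141 = 1861 CE.

1861 CE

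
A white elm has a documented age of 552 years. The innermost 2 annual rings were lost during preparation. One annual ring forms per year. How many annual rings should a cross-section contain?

550 annual rings

At one annual ring per year, 552 years correspond to 552 annual rings.
Less the 2 uncaptured annual rings: 552 − 2 = 550.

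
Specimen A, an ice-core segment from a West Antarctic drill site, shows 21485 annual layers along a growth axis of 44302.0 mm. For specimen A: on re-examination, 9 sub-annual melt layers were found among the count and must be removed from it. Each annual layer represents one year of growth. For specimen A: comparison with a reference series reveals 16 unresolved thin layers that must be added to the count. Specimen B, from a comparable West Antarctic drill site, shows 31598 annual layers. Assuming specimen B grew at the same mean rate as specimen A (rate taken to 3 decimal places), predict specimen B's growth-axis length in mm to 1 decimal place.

Specimen A: after corrections the count is 21485 − 9 + 16 = 21492 annual layers.
A: Extension rate ≈ 44302.0 / 21492 = 2.061 mm/year.
Length of B = 2.061 × 31598 = 65123.5 mm.

65123.5 mm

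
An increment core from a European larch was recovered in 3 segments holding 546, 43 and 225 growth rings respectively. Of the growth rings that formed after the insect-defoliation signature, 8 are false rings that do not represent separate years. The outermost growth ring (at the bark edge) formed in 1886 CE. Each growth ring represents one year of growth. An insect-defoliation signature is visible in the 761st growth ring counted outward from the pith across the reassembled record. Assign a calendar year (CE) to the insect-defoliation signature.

Total growth rings = 546 + 43 + 225 = 814.
814 − 761 = 53 growth rings lie beyond the insect-defoliation signature toward the bark edge.
Excluding 8 false growth rings: 53 − 8 = 45.
Counting back 45 years from 1886 CE places the insect-defoliation signature in 1886 − 45 = 1841 CE.

1841 CE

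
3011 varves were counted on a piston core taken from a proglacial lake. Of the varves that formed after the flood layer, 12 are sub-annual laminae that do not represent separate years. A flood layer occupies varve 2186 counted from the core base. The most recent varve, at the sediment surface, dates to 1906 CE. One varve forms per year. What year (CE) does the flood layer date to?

The flood layer sits at varve 2186 from the core base, so 3011 − 2186 = 825 varves formed after it.
Excluding 12 false varves: 825 − 12 = 813.
Counting back 813 years from 1906 CE places the flood layer in 1906 − 813 = 1093 CE.

1093 CE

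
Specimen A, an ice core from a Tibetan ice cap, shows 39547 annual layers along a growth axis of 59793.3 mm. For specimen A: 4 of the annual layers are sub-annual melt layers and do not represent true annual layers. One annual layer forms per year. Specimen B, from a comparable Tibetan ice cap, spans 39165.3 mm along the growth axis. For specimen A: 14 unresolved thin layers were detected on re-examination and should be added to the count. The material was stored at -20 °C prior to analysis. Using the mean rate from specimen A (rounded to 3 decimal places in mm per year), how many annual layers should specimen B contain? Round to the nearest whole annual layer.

Specimen A: adjusted count: 39547 − 4 + 14 = 39557 annual layers.
A: Mean rate = 59793.3 mm / 39557 years ≈ 1.512 mm/yr.
For B, 39165.3 / 1.512 = 25902.98 years ≈ 25903 annual layers.

25903 annual layers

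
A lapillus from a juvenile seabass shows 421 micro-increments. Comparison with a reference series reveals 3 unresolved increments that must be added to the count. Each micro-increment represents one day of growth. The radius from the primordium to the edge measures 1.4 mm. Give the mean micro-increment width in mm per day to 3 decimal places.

0.003 mm per day

After corrections the count is 421 + 3 = 424 micro-increments.
Extension rate ≈ 1.4 / 424 = 0.003 mm per day.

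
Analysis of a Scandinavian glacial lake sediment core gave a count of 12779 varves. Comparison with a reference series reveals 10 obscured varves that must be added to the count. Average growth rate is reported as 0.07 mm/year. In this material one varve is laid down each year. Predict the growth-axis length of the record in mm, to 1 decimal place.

895.2 mm

Correcting the raw count gives 12779 + 10 = 12789 true varves.
Length ≈ 0.07 × 12789 = 895.2 mm.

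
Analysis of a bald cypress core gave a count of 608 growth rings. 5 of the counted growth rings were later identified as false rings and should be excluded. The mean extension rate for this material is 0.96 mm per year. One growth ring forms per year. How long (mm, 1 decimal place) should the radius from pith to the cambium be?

578.9 mm

After corrections the count is 608 − 5 = 603 growth rings.
Predicted length = 0.96 mm/year × 603 years = 578.9 mm.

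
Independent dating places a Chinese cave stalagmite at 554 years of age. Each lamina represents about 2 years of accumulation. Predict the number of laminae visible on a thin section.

277 laminae

At 2 years per lamina, 554 / 2 = 277 laminae are expected.
So 277 laminae should be present.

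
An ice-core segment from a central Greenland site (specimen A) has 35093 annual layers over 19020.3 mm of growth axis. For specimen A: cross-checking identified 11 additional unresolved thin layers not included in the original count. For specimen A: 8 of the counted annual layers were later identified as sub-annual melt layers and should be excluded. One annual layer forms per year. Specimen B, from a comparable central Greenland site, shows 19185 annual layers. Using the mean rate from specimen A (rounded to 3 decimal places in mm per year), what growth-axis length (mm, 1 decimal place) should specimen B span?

10398.3 mm

Specimen A: after corrections the count is 35093 − 8 + 11 = 35096 annual layers.
A: Mean rate = 19020.3 mm / 35096 years ≈ 0.542 mm per year.
B's length ≈ 0.542 × 19185 = 10398.3 mm.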